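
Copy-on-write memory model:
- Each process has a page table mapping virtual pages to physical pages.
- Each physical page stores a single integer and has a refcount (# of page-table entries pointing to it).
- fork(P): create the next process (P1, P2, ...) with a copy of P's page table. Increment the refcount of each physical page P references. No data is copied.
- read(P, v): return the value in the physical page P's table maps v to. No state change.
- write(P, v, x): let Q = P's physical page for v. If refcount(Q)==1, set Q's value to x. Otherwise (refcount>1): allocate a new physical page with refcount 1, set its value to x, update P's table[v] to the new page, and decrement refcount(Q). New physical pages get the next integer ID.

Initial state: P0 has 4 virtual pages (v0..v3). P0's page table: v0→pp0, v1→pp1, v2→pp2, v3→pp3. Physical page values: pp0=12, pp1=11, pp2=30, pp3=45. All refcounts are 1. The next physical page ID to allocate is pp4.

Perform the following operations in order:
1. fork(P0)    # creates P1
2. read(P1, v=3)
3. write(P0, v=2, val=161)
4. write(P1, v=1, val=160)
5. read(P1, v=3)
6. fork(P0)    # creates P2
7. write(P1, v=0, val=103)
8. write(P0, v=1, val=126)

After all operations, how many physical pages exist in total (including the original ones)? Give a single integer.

Op 1: fork(P0) -> P1. 4 ppages; refcounts: pp0:2 pp1:2 pp2:2 pp3:2
Op 2: read(P1, v3) -> 45. No state change.
Op 3: write(P0, v2, 161). refcount(pp2)=2>1 -> COPY to pp4. 5 ppages; refcounts: pp0:2 pp1:2 pp2:1 pp3:2 pp4:1
Op 4: write(P1, v1, 160). refcount(pp1)=2>1 -> COPY to pp5. 6 ppages; refcounts: pp0:2 pp1:1 pp2:1 pp3:2 pp4:1 pp5:1
Op 5: read(P1, v3) -> 45. No state change.
Op 6: fork(P0) -> P2. 6 ppages; refcounts: pp0:3 pp1:2 pp2:1 pp3:3 pp4:2 pp5:1
Op 7: write(P1, v0, 103). refcount(pp0)=3>1 -> COPY to pp6. 7 ppages; refcounts: pp0:2 pp1:2 pp2:1 pp3:3 pp4:2 pp5:1 pp6:1
Op 8: write(P0, v1, 126). refcount(pp1)=2>1 -> COPY to pp7. 8 ppages; refcounts: pp0:2 pp1:1 pp2:1 pp3:3 pp4:2 pp5:1 pp6:1 pp7:1

Answer: 8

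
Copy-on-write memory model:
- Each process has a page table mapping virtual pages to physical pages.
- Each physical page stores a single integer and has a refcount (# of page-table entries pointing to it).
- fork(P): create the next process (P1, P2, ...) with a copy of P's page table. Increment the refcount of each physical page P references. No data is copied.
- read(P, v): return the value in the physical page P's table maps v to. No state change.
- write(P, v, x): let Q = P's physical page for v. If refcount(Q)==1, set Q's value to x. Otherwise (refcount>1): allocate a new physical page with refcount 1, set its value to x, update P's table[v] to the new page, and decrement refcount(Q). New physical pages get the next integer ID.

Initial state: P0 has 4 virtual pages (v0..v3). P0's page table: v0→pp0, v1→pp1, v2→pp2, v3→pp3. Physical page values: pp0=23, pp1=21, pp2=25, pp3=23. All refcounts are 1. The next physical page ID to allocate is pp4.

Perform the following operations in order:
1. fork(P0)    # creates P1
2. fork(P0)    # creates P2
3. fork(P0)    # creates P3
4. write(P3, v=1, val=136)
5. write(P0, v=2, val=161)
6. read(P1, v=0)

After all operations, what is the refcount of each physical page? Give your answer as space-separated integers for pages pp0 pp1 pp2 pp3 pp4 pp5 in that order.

Answer: 4 3 3 4 1 1

Derivation:
Op 1: fork(P0) -> P1. 4 ppages; refcounts: pp0:2 pp1:2 pp2:2 pp3:2
Op 2: fork(P0) -> P2. 4 ppages; refcounts: pp0:3 pp1:3 pp2:3 pp3:3
Op 3: fork(P0) -> P3. 4 ppages; refcounts: pp0:4 pp1:4 pp2:4 pp3:4
Op 4: write(P3, v1, 136). refcount(pp1)=4>1 -> COPY to pp4. 5 ppages; refcounts: pp0:4 pp1:3 pp2:4 pp3:4 pp4:1
Op 5: write(P0, v2, 161). refcount(pp2)=4>1 -> COPY to pp5. 6 ppages; refcounts: pp0:4 pp1:3 pp2:3 pp3:4 pp4:1 pp5:1
Op 6: read(P1, v0) -> 23. No state change.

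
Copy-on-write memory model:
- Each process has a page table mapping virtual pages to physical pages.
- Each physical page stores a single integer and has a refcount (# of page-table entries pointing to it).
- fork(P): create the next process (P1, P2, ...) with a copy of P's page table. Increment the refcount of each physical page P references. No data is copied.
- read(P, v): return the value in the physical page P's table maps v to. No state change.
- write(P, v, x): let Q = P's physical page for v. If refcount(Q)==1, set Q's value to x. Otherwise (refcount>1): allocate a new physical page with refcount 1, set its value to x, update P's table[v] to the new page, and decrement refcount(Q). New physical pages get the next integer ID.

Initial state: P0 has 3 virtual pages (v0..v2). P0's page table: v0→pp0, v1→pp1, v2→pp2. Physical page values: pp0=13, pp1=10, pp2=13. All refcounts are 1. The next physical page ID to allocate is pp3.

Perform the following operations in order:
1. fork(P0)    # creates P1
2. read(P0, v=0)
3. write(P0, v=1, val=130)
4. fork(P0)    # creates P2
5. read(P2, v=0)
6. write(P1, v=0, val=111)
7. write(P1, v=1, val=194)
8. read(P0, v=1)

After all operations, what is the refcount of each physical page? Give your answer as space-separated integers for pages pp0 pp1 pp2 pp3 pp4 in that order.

Op 1: fork(P0) -> P1. 3 ppages; refcounts: pp0:2 pp1:2 pp2:2
Op 2: read(P0, v0) -> 13. No state change.
Op 3: write(P0, v1, 130). refcount(pp1)=2>1 -> COPY to pp3. 4 ppages; refcounts: pp0:2 pp1:1 pp2:2 pp3:1
Op 4: fork(P0) -> P2. 4 ppages; refcounts: pp0:3 pp1:1 pp2:3 pp3:2
Op 5: read(P2, v0) -> 13. No state change.
Op 6: write(P1, v0, 111). refcount(pp0)=3>1 -> COPY to pp4. 5 ppages; refcounts: pp0:2 pp1:1 pp2:3 pp3:2 pp4:1
Op 7: write(P1, v1, 194). refcount(pp1)=1 -> write in place. 5 ppages; refcounts: pp0:2 pp1:1 pp2:3 pp3:2 pp4:1
Op 8: read(P0, v1) -> 130. No state change.

Answer: 2 1 3 2 1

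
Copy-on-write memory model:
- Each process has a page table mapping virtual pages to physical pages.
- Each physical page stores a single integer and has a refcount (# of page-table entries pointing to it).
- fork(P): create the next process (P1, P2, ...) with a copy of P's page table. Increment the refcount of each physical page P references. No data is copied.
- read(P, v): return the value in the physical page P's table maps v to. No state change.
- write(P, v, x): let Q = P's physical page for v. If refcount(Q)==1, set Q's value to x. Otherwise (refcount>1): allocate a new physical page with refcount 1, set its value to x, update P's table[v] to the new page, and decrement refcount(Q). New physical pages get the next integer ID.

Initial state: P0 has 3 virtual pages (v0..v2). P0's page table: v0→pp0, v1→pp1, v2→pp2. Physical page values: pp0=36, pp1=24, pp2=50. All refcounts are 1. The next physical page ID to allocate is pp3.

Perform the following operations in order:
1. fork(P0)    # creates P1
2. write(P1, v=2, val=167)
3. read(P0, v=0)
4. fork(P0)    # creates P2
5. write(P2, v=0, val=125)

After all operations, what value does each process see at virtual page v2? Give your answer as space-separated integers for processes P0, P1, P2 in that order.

Answer: 50 167 50

Derivation:
Op 1: fork(P0) -> P1. 3 ppages; refcounts: pp0:2 pp1:2 pp2:2
Op 2: write(P1, v2, 167). refcount(pp2)=2>1 -> COPY to pp3. 4 ppages; refcounts: pp0:2 pp1:2 pp2:1 pp3:1
Op 3: read(P0, v0) -> 36. No state change.
Op 4: fork(P0) -> P2. 4 ppages; refcounts: pp0:3 pp1:3 pp2:2 pp3:1
Op 5: write(P2, v0, 125). refcount(pp0)=3>1 -> COPY to pp4. 5 ppages; refcounts: pp0:2 pp1:3 pp2:2 pp3:1 pp4:1
P0: v2 -> pp2 = 50
P1: v2 -> pp3 = 167
P2: v2 -> pp2 = 50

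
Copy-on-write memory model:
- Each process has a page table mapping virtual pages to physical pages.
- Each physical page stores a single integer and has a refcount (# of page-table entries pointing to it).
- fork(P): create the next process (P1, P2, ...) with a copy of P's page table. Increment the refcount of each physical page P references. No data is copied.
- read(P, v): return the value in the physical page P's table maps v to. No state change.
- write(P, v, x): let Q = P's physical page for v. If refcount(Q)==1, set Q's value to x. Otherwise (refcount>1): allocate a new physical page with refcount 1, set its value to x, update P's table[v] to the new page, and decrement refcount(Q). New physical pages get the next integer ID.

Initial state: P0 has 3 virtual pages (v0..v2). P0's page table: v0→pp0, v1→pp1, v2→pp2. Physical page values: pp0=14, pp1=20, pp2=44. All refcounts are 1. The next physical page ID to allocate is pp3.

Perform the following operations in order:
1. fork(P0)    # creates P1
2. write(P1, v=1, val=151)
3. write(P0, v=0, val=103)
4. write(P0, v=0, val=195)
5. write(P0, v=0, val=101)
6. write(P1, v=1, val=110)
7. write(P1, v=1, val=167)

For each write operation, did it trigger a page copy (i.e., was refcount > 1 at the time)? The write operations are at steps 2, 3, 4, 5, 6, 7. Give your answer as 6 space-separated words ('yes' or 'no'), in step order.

Op 1: fork(P0) -> P1. 3 ppages; refcounts: pp0:2 pp1:2 pp2:2
Op 2: write(P1, v1, 151). refcount(pp1)=2>1 -> COPY to pp3. 4 ppages; refcounts: pp0:2 pp1:1 pp2:2 pp3:1
Op 3: write(P0, v0, 103). refcount(pp0)=2>1 -> COPY to pp4. 5 ppages; refcounts: pp0:1 pp1:1 pp2:2 pp3:1 pp4:1
Op 4: write(P0, v0, 195). refcount(pp4)=1 -> write in place. 5 ppages; refcounts: pp0:1 pp1:1 pp2:2 pp3:1 pp4:1
Op 5: write(P0, v0, 101). refcount(pp4)=1 -> write in place. 5 ppages; refcounts: pp0:1 pp1:1 pp2:2 pp3:1 pp4:1
Op 6: write(P1, v1, 110). refcount(pp3)=1 -> write in place. 5 ppages; refcounts: pp0:1 pp1:1 pp2:2 pp3:1 pp4:1
Op 7: write(P1, v1, 167). refcount(pp3)=1 -> write in place. 5 ppages; refcounts: pp0:1 pp1:1 pp2:2 pp3:1 pp4:1

yes yes no no no no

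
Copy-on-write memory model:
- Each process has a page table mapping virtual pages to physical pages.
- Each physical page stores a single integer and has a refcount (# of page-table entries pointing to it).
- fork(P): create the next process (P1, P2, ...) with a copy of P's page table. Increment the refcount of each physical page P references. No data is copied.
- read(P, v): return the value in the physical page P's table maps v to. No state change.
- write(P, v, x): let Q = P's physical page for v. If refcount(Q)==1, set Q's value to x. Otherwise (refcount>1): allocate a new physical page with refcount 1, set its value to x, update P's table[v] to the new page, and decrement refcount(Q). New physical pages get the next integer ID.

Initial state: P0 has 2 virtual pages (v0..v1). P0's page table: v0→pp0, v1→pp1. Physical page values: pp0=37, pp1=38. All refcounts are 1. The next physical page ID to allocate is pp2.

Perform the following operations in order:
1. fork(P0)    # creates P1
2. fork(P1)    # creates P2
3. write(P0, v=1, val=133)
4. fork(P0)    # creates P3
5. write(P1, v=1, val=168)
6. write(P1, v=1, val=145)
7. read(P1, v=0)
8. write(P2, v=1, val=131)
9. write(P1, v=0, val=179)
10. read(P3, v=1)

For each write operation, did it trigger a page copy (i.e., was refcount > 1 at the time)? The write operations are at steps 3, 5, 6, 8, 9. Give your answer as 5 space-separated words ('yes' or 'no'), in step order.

Op 1: fork(P0) -> P1. 2 ppages; refcounts: pp0:2 pp1:2
Op 2: fork(P1) -> P2. 2 ppages; refcounts: pp0:3 pp1:3
Op 3: write(P0, v1, 133). refcount(pp1)=3>1 -> COPY to pp2. 3 ppages; refcounts: pp0:3 pp1:2 pp2:1
Op 4: fork(P0) -> P3. 3 ppages; refcounts: pp0:4 pp1:2 pp2:2
Op 5: write(P1, v1, 168). refcount(pp1)=2>1 -> COPY to pp3. 4 ppages; refcounts: pp0:4 pp1:1 pp2:2 pp3:1
Op 6: write(P1, v1, 145). refcount(pp3)=1 -> write in place. 4 ppages; refcounts: pp0:4 pp1:1 pp2:2 pp3:1
Op 7: read(P1, v0) -> 37. No state change.
Op 8: write(P2, v1, 131). refcount(pp1)=1 -> write in place. 4 ppages; refcounts: pp0:4 pp1:1 pp2:2 pp3:1
Op 9: write(P1, v0, 179). refcount(pp0)=4>1 -> COPY to pp4. 5 ppages; refcounts: pp0:3 pp1:1 pp2:2 pp3:1 pp4:1
Op 10: read(P3, v1) -> 133. No state change.

yes yes no no yes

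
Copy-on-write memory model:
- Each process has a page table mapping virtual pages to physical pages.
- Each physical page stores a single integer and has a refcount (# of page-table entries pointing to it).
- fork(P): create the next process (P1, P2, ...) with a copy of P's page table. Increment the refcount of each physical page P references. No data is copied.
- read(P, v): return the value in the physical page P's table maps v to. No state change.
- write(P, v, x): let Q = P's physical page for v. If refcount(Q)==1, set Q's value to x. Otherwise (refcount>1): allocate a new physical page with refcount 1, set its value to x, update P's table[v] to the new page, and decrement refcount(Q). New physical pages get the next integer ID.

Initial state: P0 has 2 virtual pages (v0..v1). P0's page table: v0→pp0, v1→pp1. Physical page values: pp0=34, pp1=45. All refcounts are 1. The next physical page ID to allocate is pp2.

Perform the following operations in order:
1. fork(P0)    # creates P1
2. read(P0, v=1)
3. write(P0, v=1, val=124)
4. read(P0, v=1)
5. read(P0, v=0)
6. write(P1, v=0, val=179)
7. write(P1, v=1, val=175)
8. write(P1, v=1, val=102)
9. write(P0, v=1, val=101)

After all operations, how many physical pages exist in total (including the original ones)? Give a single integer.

Answer: 4

Derivation:
Op 1: fork(P0) -> P1. 2 ppages; refcounts: pp0:2 pp1:2
Op 2: read(P0, v1) -> 45. No state change.
Op 3: write(P0, v1, 124). refcount(pp1)=2>1 -> COPY to pp2. 3 ppages; refcounts: pp0:2 pp1:1 pp2:1
Op 4: read(P0, v1) -> 124. No state change.
Op 5: read(P0, v0) -> 34. No state change.
Op 6: write(P1, v0, 179). refcount(pp0)=2>1 -> COPY to pp3. 4 ppages; refcounts: pp0:1 pp1:1 pp2:1 pp3:1
Op 7: write(P1, v1, 175). refcount(pp1)=1 -> write in place. 4 ppages; refcounts: pp0:1 pp1:1 pp2:1 pp3:1
Op 8: write(P1, v1, 102). refcount(pp1)=1 -> write in place. 4 ppages; refcounts: pp0:1 pp1:1 pp2:1 pp3:1
Op 9: write(P0, v1, 101). refcount(pp2)=1 -> write in place. 4 ppages; refcounts: pp0:1 pp1:1 pp2:1 pp3:1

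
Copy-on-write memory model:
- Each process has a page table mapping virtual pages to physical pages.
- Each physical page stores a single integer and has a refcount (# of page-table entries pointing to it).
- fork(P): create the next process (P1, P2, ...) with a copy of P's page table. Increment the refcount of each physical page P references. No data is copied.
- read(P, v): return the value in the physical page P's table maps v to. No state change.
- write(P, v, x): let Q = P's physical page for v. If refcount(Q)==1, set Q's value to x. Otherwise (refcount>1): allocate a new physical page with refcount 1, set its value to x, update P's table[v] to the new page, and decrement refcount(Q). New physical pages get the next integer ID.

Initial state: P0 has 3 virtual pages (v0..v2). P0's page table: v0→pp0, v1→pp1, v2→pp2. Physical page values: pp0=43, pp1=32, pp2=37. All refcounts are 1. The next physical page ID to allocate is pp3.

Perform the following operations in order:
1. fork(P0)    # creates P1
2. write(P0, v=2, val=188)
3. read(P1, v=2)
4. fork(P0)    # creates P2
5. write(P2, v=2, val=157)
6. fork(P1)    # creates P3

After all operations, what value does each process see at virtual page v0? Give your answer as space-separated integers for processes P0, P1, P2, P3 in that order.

Op 1: fork(P0) -> P1. 3 ppages; refcounts: pp0:2 pp1:2 pp2:2
Op 2: write(P0, v2, 188). refcount(pp2)=2>1 -> COPY to pp3. 4 ppages; refcounts: pp0:2 pp1:2 pp2:1 pp3:1
Op 3: read(P1, v2) -> 37. No state change.
Op 4: fork(P0) -> P2. 4 ppages; refcounts: pp0:3 pp1:3 pp2:1 pp3:2
Op 5: write(P2, v2, 157). refcount(pp3)=2>1 -> COPY to pp4. 5 ppages; refcounts: pp0:3 pp1:3 pp2:1 pp3:1 pp4:1
Op 6: fork(P1) -> P3. 5 ppages; refcounts: pp0:4 pp1:4 pp2:2 pp3:1 pp4:1
P0: v0 -> pp0 = 43
P1: v0 -> pp0 = 43
P2: v0 -> pp0 = 43
P3: v0 -> pp0 = 43

Answer: 43 43 43 43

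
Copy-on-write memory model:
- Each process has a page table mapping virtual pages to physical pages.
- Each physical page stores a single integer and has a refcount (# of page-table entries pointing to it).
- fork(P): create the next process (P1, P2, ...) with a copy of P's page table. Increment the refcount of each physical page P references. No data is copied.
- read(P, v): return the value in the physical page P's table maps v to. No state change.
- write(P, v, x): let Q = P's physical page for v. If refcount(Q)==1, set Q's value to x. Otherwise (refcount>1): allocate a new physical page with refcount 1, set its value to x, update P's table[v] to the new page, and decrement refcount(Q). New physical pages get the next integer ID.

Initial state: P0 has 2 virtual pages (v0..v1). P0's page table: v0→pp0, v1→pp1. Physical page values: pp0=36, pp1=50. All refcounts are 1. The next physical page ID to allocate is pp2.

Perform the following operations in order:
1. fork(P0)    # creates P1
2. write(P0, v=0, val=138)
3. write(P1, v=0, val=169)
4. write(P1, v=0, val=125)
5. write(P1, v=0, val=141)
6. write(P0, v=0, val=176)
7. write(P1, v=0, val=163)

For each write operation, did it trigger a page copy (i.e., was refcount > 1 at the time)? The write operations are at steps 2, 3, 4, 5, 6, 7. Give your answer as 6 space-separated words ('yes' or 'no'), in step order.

Op 1: fork(P0) -> P1. 2 ppages; refcounts: pp0:2 pp1:2
Op 2: write(P0, v0, 138). refcount(pp0)=2>1 -> COPY to pp2. 3 ppages; refcounts: pp0:1 pp1:2 pp2:1
Op 3: write(P1, v0, 169). refcount(pp0)=1 -> write in place. 3 ppages; refcounts: pp0:1 pp1:2 pp2:1
Op 4: write(P1, v0, 125). refcount(pp0)=1 -> write in place. 3 ppages; refcounts: pp0:1 pp1:2 pp2:1
Op 5: write(P1, v0, 141). refcount(pp0)=1 -> write in place. 3 ppages; refcounts: pp0:1 pp1:2 pp2:1
Op 6: write(P0, v0, 176). refcount(pp2)=1 -> write in place. 3 ppages; refcounts: pp0:1 pp1:2 pp2:1
Op 7: write(P1, v0, 163). refcount(pp0)=1 -> write in place. 3 ppages; refcounts: pp0:1 pp1:2 pp2:1

yes no no no no no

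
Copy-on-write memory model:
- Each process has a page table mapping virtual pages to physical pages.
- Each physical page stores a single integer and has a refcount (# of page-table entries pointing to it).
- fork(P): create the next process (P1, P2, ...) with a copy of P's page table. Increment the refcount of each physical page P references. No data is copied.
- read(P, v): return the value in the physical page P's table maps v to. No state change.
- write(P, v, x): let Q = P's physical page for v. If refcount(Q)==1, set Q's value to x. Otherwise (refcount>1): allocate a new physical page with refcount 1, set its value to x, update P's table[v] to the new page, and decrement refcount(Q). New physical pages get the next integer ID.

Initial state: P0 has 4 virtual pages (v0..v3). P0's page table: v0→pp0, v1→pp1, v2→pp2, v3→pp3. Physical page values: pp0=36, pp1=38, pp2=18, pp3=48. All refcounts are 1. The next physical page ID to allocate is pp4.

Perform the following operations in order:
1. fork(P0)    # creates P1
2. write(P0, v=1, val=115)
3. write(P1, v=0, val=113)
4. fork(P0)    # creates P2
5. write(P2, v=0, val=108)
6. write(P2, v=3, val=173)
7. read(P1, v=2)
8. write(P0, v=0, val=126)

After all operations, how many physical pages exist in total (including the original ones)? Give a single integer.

Answer: 8

Derivation:
Op 1: fork(P0) -> P1. 4 ppages; refcounts: pp0:2 pp1:2 pp2:2 pp3:2
Op 2: write(P0, v1, 115). refcount(pp1)=2>1 -> COPY to pp4. 5 ppages; refcounts: pp0:2 pp1:1 pp2:2 pp3:2 pp4:1
Op 3: write(P1, v0, 113). refcount(pp0)=2>1 -> COPY to pp5. 6 ppages; refcounts: pp0:1 pp1:1 pp2:2 pp3:2 pp4:1 pp5:1
Op 4: fork(P0) -> P2. 6 ppages; refcounts: pp0:2 pp1:1 pp2:3 pp3:3 pp4:2 pp5:1
Op 5: write(P2, v0, 108). refcount(pp0)=2>1 -> COPY to pp6. 7 ppages; refcounts: pp0:1 pp1:1 pp2:3 pp3:3 pp4:2 pp5:1 pp6:1
Op 6: write(P2, v3, 173). refcount(pp3)=3>1 -> COPY to pp7. 8 ppages; refcounts: pp0:1 pp1:1 pp2:3 pp3:2 pp4:2 pp5:1 pp6:1 pp7:1
Op 7: read(P1, v2) -> 18. No state change.
Op 8: write(P0, v0, 126). refcount(pp0)=1 -> write in place. 8 ppages; refcounts: pp0:1 pp1:1 pp2:3 pp3:2 pp4:2 pp5:1 pp6:1 pp7:1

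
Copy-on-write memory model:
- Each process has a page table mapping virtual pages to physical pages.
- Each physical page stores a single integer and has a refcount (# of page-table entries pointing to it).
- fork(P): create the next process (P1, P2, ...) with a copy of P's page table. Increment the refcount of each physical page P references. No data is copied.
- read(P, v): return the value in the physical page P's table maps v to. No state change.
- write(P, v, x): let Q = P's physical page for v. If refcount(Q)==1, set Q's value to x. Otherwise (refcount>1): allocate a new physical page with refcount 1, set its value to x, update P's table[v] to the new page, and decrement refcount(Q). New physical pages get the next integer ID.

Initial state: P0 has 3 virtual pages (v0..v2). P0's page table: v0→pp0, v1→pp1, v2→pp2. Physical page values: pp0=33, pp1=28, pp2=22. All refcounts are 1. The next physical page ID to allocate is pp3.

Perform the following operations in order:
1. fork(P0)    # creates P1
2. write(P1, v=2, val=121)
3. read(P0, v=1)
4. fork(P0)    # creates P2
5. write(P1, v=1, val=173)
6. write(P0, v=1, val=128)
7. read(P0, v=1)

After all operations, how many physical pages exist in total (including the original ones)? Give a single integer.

Answer: 6

Derivation:
Op 1: fork(P0) -> P1. 3 ppages; refcounts: pp0:2 pp1:2 pp2:2
Op 2: write(P1, v2, 121). refcount(pp2)=2>1 -> COPY to pp3. 4 ppages; refcounts: pp0:2 pp1:2 pp2:1 pp3:1
Op 3: read(P0, v1) -> 28. No state change.
Op 4: fork(P0) -> P2. 4 ppages; refcounts: pp0:3 pp1:3 pp2:2 pp3:1
Op 5: write(P1, v1, 173). refcount(pp1)=3>1 -> COPY to pp4. 5 ppages; refcounts: pp0:3 pp1:2 pp2:2 pp3:1 pp4:1
Op 6: write(P0, v1, 128). refcount(pp1)=2>1 -> COPY to pp5. 6 ppages; refcounts: pp0:3 pp1:1 pp2:2 pp3:1 pp4:1 pp5:1
Op 7: read(P0, v1) -> 128. No state change.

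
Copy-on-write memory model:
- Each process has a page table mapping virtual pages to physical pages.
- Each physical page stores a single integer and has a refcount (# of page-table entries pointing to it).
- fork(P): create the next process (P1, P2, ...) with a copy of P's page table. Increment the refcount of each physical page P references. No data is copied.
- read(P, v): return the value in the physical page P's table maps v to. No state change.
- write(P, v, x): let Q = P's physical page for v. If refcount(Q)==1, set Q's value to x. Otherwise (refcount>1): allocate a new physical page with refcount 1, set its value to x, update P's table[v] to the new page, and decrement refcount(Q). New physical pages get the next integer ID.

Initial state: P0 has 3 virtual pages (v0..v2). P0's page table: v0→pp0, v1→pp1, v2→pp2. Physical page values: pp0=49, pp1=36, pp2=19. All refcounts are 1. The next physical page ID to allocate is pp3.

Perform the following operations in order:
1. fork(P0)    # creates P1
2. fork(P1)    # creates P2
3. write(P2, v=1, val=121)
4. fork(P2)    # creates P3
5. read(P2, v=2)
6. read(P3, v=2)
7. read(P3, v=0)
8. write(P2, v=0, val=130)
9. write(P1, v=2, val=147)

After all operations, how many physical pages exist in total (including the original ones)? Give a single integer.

Answer: 6

Derivation:
Op 1: fork(P0) -> P1. 3 ppages; refcounts: pp0:2 pp1:2 pp2:2
Op 2: fork(P1) -> P2. 3 ppages; refcounts: pp0:3 pp1:3 pp2:3
Op 3: write(P2, v1, 121). refcount(pp1)=3>1 -> COPY to pp3. 4 ppages; refcounts: pp0:3 pp1:2 pp2:3 pp3:1
Op 4: fork(P2) -> P3. 4 ppages; refcounts: pp0:4 pp1:2 pp2:4 pp3:2
Op 5: read(P2, v2) -> 19. No state change.
Op 6: read(P3, v2) -> 19. No state change.
Op 7: read(P3, v0) -> 49. No state change.
Op 8: write(P2, v0, 130). refcount(pp0)=4>1 -> COPY to pp4. 5 ppages; refcounts: pp0:3 pp1:2 pp2:4 pp3:2 pp4:1
Op 9: write(P1, v2, 147). refcount(pp2)=4>1 -> COPY to pp5. 6 ppages; refcounts: pp0:3 pp1:2 pp2:3 pp3:2 pp4:1 pp5:1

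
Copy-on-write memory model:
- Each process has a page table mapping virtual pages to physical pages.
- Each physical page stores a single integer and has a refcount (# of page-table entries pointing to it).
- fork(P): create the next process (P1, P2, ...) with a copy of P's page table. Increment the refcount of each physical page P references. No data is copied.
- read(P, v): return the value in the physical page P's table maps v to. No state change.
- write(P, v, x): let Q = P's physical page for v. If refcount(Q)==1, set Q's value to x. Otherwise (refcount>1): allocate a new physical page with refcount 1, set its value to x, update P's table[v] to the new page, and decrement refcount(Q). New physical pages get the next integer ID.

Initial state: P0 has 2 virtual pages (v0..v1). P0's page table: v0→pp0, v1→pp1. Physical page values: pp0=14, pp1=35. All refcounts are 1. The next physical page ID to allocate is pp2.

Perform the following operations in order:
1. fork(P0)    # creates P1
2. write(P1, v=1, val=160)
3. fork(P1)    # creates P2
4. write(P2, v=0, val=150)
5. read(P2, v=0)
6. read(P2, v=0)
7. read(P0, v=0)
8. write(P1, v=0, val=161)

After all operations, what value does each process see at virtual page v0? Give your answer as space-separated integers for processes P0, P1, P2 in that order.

Op 1: fork(P0) -> P1. 2 ppages; refcounts: pp0:2 pp1:2
Op 2: write(P1, v1, 160). refcount(pp1)=2>1 -> COPY to pp2. 3 ppages; refcounts: pp0:2 pp1:1 pp2:1
Op 3: fork(P1) -> P2. 3 ppages; refcounts: pp0:3 pp1:1 pp2:2
Op 4: write(P2, v0, 150). refcount(pp0)=3>1 -> COPY to pp3. 4 ppages; refcounts: pp0:2 pp1:1 pp2:2 pp3:1
Op 5: read(P2, v0) -> 150. No state change.
Op 6: read(P2, v0) -> 150. No state change.
Op 7: read(P0, v0) -> 14. No state change.
Op 8: write(P1, v0, 161). refcount(pp0)=2>1 -> COPY to pp4. 5 ppages; refcounts: pp0:1 pp1:1 pp2:2 pp3:1 pp4:1
P0: v0 -> pp0 = 14
P1: v0 -> pp4 = 161
P2: v0 -> pp3 = 150

Answer: 14 161 150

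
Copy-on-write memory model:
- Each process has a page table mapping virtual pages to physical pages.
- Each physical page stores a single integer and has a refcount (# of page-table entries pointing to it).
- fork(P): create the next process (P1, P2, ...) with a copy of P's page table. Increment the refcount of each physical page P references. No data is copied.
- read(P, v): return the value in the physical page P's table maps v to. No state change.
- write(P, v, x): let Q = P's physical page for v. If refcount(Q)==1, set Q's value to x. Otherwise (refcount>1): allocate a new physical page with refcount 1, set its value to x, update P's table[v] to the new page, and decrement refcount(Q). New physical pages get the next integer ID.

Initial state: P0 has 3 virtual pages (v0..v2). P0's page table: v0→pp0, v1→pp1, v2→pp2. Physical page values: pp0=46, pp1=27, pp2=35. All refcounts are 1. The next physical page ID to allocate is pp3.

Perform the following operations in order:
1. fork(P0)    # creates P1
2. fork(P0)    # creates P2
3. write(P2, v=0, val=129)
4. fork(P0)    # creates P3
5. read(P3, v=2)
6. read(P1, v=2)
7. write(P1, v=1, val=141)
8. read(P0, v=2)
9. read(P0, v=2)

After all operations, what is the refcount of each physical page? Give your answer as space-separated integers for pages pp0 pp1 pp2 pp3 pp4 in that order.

Op 1: fork(P0) -> P1. 3 ppages; refcounts: pp0:2 pp1:2 pp2:2
Op 2: fork(P0) -> P2. 3 ppages; refcounts: pp0:3 pp1:3 pp2:3
Op 3: write(P2, v0, 129). refcount(pp0)=3>1 -> COPY to pp3. 4 ppages; refcounts: pp0:2 pp1:3 pp2:3 pp3:1
Op 4: fork(P0) -> P3. 4 ppages; refcounts: pp0:3 pp1:4 pp2:4 pp3:1
Op 5: read(P3, v2) -> 35. No state change.
Op 6: read(P1, v2) -> 35. No state change.
Op 7: write(P1, v1, 141). refcount(pp1)=4>1 -> COPY to pp4. 5 ppages; refcounts: pp0:3 pp1:3 pp2:4 pp3:1 pp4:1
Op 8: read(P0, v2) -> 35. No state change.
Op 9: read(P0, v2) -> 35. No state change.

Answer: 3 3 4 1 1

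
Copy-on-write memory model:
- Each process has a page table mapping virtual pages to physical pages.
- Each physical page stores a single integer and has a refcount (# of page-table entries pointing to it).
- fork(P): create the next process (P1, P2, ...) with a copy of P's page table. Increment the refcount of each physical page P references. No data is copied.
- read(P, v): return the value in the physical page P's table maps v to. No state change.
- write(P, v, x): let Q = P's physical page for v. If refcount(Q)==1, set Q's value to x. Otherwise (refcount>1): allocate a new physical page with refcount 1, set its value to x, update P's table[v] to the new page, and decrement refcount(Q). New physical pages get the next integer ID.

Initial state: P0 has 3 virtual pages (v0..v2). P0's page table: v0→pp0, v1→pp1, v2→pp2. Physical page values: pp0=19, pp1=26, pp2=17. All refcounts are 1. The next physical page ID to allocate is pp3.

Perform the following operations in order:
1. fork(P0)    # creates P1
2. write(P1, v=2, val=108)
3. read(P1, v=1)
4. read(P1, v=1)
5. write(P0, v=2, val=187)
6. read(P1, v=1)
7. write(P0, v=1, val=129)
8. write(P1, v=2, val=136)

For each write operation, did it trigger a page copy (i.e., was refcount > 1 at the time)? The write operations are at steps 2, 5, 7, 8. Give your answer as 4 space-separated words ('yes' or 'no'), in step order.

Op 1: fork(P0) -> P1. 3 ppages; refcounts: pp0:2 pp1:2 pp2:2
Op 2: write(P1, v2, 108). refcount(pp2)=2>1 -> COPY to pp3. 4 ppages; refcounts: pp0:2 pp1:2 pp2:1 pp3:1
Op 3: read(P1, v1) -> 26. No state change.
Op 4: read(P1, v1) -> 26. No state change.
Op 5: write(P0, v2, 187). refcount(pp2)=1 -> write in place. 4 ppages; refcounts: pp0:2 pp1:2 pp2:1 pp3:1
Op 6: read(P1, v1) -> 26. No state change.
Op 7: write(P0, v1, 129). refcount(pp1)=2>1 -> COPY to pp4. 5 ppages; refcounts: pp0:2 pp1:1 pp2:1 pp3:1 pp4:1
Op 8: write(P1, v2, 136). refcount(pp3)=1 -> write in place. 5 ppages; refcounts: pp0:2 pp1:1 pp2:1 pp3:1 pp4:1

yes no yes no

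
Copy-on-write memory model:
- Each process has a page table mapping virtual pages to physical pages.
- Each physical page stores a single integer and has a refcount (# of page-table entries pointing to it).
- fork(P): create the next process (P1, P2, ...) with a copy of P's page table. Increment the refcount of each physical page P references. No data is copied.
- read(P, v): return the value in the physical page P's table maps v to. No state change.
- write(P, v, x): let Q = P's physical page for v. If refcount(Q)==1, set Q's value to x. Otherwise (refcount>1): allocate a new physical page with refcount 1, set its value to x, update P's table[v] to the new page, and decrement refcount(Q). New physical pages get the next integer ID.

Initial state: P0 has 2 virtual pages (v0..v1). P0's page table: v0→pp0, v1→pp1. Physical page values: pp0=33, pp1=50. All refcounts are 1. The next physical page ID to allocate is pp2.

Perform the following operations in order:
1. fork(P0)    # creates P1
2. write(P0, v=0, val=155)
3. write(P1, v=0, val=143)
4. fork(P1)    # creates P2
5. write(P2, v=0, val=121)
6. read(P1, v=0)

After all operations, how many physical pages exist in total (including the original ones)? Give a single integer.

Op 1: fork(P0) -> P1. 2 ppages; refcounts: pp0:2 pp1:2
Op 2: write(P0, v0, 155). refcount(pp0)=2>1 -> COPY to pp2. 3 ppages; refcounts: pp0:1 pp1:2 pp2:1
Op 3: write(P1, v0, 143). refcount(pp0)=1 -> write in place. 3 ppages; refcounts: pp0:1 pp1:2 pp2:1
Op 4: fork(P1) -> P2. 3 ppages; refcounts: pp0:2 pp1:3 pp2:1
Op 5: write(P2, v0, 121). refcount(pp0)=2>1 -> COPY to pp3. 4 ppages; refcounts: pp0:1 pp1:3 pp2:1 pp3:1
Op 6: read(P1, v0) -> 143. No state change.

Answer: 4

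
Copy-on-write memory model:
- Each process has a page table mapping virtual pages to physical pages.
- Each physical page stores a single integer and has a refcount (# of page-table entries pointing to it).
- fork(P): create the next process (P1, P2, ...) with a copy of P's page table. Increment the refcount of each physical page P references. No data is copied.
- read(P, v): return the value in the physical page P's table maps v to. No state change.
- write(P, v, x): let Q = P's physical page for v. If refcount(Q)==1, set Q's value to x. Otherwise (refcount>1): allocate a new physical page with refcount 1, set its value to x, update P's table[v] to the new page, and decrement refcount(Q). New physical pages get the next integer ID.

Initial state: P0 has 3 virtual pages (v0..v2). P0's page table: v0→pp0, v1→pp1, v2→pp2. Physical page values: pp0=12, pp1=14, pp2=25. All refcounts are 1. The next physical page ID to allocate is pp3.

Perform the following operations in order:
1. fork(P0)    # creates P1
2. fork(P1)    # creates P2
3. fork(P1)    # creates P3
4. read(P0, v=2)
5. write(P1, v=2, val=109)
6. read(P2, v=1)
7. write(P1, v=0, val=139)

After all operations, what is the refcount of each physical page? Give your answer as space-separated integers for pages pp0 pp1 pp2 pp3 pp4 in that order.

Op 1: fork(P0) -> P1. 3 ppages; refcounts: pp0:2 pp1:2 pp2:2
Op 2: fork(P1) -> P2. 3 ppages; refcounts: pp0:3 pp1:3 pp2:3
Op 3: fork(P1) -> P3. 3 ppages; refcounts: pp0:4 pp1:4 pp2:4
Op 4: read(P0, v2) -> 25. No state change.
Op 5: write(P1, v2, 109). refcount(pp2)=4>1 -> COPY to pp3. 4 ppages; refcounts: pp0:4 pp1:4 pp2:3 pp3:1
Op 6: read(P2, v1) -> 14. No state change.
Op 7: write(P1, v0, 139). refcount(pp0)=4>1 -> COPY to pp4. 5 ppages; refcounts: pp0:3 pp1:4 pp2:3 pp3:1 pp4:1

Answer: 3 4 3 1 1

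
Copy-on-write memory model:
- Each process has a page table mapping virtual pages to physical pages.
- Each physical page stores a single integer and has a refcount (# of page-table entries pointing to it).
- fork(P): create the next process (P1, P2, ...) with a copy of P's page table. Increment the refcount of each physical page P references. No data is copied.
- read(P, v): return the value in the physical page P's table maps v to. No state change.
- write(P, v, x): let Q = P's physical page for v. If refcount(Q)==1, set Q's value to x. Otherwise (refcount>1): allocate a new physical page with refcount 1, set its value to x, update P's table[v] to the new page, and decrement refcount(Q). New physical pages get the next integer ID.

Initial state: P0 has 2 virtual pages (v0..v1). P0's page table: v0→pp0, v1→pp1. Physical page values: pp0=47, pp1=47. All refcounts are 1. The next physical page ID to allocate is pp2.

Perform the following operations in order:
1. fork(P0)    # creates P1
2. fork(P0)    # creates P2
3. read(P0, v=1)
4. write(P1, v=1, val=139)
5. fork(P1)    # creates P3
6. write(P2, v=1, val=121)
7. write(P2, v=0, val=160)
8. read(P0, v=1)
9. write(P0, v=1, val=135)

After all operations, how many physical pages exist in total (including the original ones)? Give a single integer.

Answer: 5

Derivation:
Op 1: fork(P0) -> P1. 2 ppages; refcounts: pp0:2 pp1:2
Op 2: fork(P0) -> P2. 2 ppages; refcounts: pp0:3 pp1:3
Op 3: read(P0, v1) -> 47. No state change.
Op 4: write(P1, v1, 139). refcount(pp1)=3>1 -> COPY to pp2. 3 ppages; refcounts: pp0:3 pp1:2 pp2:1
Op 5: fork(P1) -> P3. 3 ppages; refcounts: pp0:4 pp1:2 pp2:2
Op 6: write(P2, v1, 121). refcount(pp1)=2>1 -> COPY to pp3. 4 ppages; refcounts: pp0:4 pp1:1 pp2:2 pp3:1
Op 7: write(P2, v0, 160). refcount(pp0)=4>1 -> COPY to pp4. 5 ppages; refcounts: pp0:3 pp1:1 pp2:2 pp3:1 pp4:1
Op 8: read(P0, v1) -> 47. No state change.
Op 9: write(P0, v1, 135). refcount(pp1)=1 -> write in place. 5 ppages; refcounts: pp0:3 pp1:1 pp2:2 pp3:1 pp4:1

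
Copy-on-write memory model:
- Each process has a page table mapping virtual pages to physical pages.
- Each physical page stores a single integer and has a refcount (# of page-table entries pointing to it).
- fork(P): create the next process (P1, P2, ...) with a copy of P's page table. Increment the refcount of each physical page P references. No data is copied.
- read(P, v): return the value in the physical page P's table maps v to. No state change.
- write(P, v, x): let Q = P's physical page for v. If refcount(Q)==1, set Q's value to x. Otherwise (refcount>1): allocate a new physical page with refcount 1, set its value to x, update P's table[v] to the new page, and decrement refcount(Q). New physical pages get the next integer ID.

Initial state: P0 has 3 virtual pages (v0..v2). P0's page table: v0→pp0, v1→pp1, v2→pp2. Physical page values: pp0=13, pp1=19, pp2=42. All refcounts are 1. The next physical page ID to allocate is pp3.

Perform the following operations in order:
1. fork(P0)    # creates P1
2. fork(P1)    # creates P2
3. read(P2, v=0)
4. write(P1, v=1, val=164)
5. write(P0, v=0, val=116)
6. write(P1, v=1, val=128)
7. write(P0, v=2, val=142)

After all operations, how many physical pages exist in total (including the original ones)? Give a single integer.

Op 1: fork(P0) -> P1. 3 ppages; refcounts: pp0:2 pp1:2 pp2:2
Op 2: fork(P1) -> P2. 3 ppages; refcounts: pp0:3 pp1:3 pp2:3
Op 3: read(P2, v0) -> 13. No state change.
Op 4: write(P1, v1, 164). refcount(pp1)=3>1 -> COPY to pp3. 4 ppages; refcounts: pp0:3 pp1:2 pp2:3 pp3:1
Op 5: write(P0, v0, 116). refcount(pp0)=3>1 -> COPY to pp4. 5 ppages; refcounts: pp0:2 pp1:2 pp2:3 pp3:1 pp4:1
Op 6: write(P1, v1, 128). refcount(pp3)=1 -> write in place. 5 ppages; refcounts: pp0:2 pp1:2 pp2:3 pp3:1 pp4:1
Op 7: write(P0, v2, 142). refcount(pp2)=3>1 -> COPY to pp5. 6 ppages; refcounts: pp0:2 pp1:2 pp2:2 pp3:1 pp4:1 pp5:1

Answer: 6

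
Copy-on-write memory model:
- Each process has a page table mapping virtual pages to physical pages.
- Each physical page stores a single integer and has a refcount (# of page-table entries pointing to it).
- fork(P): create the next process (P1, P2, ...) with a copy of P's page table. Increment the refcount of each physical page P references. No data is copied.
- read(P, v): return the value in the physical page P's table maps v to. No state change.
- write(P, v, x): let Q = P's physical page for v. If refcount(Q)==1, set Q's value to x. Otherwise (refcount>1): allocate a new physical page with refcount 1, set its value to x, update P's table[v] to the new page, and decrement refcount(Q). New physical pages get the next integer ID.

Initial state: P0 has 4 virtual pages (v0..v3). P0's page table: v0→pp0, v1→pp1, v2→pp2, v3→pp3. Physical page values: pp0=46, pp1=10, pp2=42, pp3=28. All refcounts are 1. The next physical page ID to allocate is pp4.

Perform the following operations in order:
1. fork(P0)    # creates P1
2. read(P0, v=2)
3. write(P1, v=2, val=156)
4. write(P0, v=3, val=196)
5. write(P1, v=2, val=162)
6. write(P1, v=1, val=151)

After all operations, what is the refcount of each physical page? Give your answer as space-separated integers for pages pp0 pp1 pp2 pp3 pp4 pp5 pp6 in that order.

Answer: 2 1 1 1 1 1 1

Derivation:
Op 1: fork(P0) -> P1. 4 ppages; refcounts: pp0:2 pp1:2 pp2:2 pp3:2
Op 2: read(P0, v2) -> 42. No state change.
Op 3: write(P1, v2, 156). refcount(pp2)=2>1 -> COPY to pp4. 5 ppages; refcounts: pp0:2 pp1:2 pp2:1 pp3:2 pp4:1
Op 4: write(P0, v3, 196). refcount(pp3)=2>1 -> COPY to pp5. 6 ppages; refcounts: pp0:2 pp1:2 pp2:1 pp3:1 pp4:1 pp5:1
Op 5: write(P1, v2, 162). refcount(pp4)=1 -> write in place. 6 ppages; refcounts: pp0:2 pp1:2 pp2:1 pp3:1 pp4:1 pp5:1
Op 6: write(P1, v1, 151). refcount(pp1)=2>1 -> COPY to pp6. 7 ppages; refcounts: pp0:2 pp1:1 pp2:1 pp3:1 pp4:1 pp5:1 pp6:1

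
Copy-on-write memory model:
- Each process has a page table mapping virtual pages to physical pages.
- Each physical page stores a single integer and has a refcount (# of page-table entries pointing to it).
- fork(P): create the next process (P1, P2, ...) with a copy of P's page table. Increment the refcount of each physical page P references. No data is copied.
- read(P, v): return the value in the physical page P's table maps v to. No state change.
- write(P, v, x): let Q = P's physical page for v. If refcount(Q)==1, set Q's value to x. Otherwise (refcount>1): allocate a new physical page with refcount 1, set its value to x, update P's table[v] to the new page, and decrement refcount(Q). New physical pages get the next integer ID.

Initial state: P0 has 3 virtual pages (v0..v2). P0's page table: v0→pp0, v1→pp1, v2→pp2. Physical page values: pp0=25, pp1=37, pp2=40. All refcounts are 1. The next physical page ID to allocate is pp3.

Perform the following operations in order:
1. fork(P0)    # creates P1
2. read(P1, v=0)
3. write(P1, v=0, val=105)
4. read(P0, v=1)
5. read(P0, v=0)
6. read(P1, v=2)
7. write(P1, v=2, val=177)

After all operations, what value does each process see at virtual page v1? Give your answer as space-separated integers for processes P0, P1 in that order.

Op 1: fork(P0) -> P1. 3 ppages; refcounts: pp0:2 pp1:2 pp2:2
Op 2: read(P1, v0) -> 25. No state change.
Op 3: write(P1, v0, 105). refcount(pp0)=2>1 -> COPY to pp3. 4 ppages; refcounts: pp0:1 pp1:2 pp2:2 pp3:1
Op 4: read(P0, v1) -> 37. No state change.
Op 5: read(P0, v0) -> 25. No state change.
Op 6: read(P1, v2) -> 40. No state change.
Op 7: write(P1, v2, 177). refcount(pp2)=2>1 -> COPY to pp4. 5 ppages; refcounts: pp0:1 pp1:2 pp2:1 pp3:1 pp4:1
P0: v1 -> pp1 = 37
P1: v1 -> pp1 = 37

Answer: 37 37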